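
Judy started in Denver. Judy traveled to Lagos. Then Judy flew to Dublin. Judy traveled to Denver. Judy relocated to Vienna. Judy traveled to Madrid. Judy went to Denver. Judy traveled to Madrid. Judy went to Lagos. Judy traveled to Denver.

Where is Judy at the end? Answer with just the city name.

Tracking Judy's location:
Start: Judy is in Denver.
After move 1: Denver -> Lagos. Judy is in Lagos.
After move 2: Lagos -> Dublin. Judy is in Dublin.
After move 3: Dublin -> Denver. Judy is in Denver.
After move 4: Denver -> Vienna. Judy is in Vienna.
After move 5: Vienna -> Madrid. Judy is in Madrid.
After move 6: Madrid -> Denver. Judy is in Denver.
After move 7: Denver -> Madrid. Judy is in Madrid.
After move 8: Madrid -> Lagos. Judy is in Lagos.
After move 9: Lagos -> Denver. Judy is in Denver.

Answer: Denver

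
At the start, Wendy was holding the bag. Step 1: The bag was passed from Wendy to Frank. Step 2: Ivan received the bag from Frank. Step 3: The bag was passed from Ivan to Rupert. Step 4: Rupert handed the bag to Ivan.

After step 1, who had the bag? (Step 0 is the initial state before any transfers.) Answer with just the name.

Answer: Frank

Derivation:
Tracking the bag holder through step 1:
After step 0 (start): Wendy
After step 1: Frank

At step 1, the holder is Frank.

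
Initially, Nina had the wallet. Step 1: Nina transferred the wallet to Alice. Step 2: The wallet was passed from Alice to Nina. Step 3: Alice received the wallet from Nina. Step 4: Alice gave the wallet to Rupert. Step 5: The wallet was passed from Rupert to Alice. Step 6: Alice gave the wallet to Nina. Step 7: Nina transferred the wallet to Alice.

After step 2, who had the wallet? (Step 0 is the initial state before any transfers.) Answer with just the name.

Answer: Nina

Derivation:
Tracking the wallet holder through step 2:
After step 0 (start): Nina
After step 1: Alice
After step 2: Nina

At step 2, the holder is Nina.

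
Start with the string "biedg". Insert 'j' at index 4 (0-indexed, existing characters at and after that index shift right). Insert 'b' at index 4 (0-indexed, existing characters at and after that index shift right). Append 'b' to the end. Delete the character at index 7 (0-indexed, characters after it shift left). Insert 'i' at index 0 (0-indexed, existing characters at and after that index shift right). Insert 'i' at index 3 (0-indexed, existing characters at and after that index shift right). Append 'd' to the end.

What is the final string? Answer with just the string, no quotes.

Applying each edit step by step:
Start: "biedg"
Op 1 (insert 'j' at idx 4): "biedg" -> "biedjg"
Op 2 (insert 'b' at idx 4): "biedjg" -> "biedbjg"
Op 3 (append 'b'): "biedbjg" -> "biedbjgb"
Op 4 (delete idx 7 = 'b'): "biedbjgb" -> "biedbjg"
Op 5 (insert 'i' at idx 0): "biedbjg" -> "ibiedbjg"
Op 6 (insert 'i' at idx 3): "ibiedbjg" -> "ibiiedbjg"
Op 7 (append 'd'): "ibiiedbjg" -> "ibiiedbjgd"

Answer: ibiiedbjgd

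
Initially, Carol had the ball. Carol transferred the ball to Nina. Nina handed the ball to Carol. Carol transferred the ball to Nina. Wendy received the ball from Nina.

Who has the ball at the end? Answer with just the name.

Answer: Wendy

Derivation:
Tracking the ball through each event:
Start: Carol has the ball.
After event 1: Nina has the ball.
After event 2: Carol has the ball.
After event 3: Nina has the ball.
After event 4: Wendy has the ball.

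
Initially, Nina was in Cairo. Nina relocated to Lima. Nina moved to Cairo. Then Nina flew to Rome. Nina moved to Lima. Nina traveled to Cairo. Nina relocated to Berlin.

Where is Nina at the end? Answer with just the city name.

Answer: Berlin

Derivation:
Tracking Nina's location:
Start: Nina is in Cairo.
After move 1: Cairo -> Lima. Nina is in Lima.
After move 2: Lima -> Cairo. Nina is in Cairo.
After move 3: Cairo -> Rome. Nina is in Rome.
After move 4: Rome -> Lima. Nina is in Lima.
After move 5: Lima -> Cairo. Nina is in Cairo.
After move 6: Cairo -> Berlin. Nina is in Berlin.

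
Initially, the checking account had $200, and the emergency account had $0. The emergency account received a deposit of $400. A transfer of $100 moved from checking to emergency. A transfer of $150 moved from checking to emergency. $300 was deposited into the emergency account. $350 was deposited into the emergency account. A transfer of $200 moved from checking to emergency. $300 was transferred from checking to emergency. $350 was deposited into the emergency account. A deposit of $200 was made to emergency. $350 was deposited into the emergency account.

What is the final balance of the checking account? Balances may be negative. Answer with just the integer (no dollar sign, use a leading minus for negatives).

Tracking account balances step by step:
Start: checking=200, emergency=0
Event 1 (deposit 400 to emergency): emergency: 0 + 400 = 400. Balances: checking=200, emergency=400
Event 2 (transfer 100 checking -> emergency): checking: 200 - 100 = 100, emergency: 400 + 100 = 500. Balances: checking=100, emergency=500
Event 3 (transfer 150 checking -> emergency): checking: 100 - 150 = -50, emergency: 500 + 150 = 650. Balances: checking=-50, emergency=650
Event 4 (deposit 300 to emergency): emergency: 650 + 300 = 950. Balances: checking=-50, emergency=950
Event 5 (deposit 350 to emergency): emergency: 950 + 350 = 1300. Balances: checking=-50, emergency=1300
Event 6 (transfer 200 checking -> emergency): checking: -50 - 200 = -250, emergency: 1300 + 200 = 1500. Balances: checking=-250, emergency=1500
Event 7 (transfer 300 checking -> emergency): checking: -250 - 300 = -550, emergency: 1500 + 300 = 1800. Balances: checking=-550, emergency=1800
Event 8 (deposit 350 to emergency): emergency: 1800 + 350 = 2150. Balances: checking=-550, emergency=2150
Event 9 (deposit 200 to emergency): emergency: 2150 + 200 = 2350. Balances: checking=-550, emergency=2350
Event 10 (deposit 350 to emergency): emergency: 2350 + 350 = 2700. Balances: checking=-550, emergency=2700

Final balance of checking: -550

Answer: -550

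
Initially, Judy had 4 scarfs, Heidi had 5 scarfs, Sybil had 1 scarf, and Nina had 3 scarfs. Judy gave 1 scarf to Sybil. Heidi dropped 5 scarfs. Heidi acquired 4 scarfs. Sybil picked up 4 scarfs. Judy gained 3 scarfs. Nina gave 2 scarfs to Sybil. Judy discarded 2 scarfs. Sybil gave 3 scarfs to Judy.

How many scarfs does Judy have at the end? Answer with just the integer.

Answer: 7

Derivation:
Tracking counts step by step:
Start: Judy=4, Heidi=5, Sybil=1, Nina=3
Event 1 (Judy -> Sybil, 1): Judy: 4 -> 3, Sybil: 1 -> 2. State: Judy=3, Heidi=5, Sybil=2, Nina=3
Event 2 (Heidi -5): Heidi: 5 -> 0. State: Judy=3, Heidi=0, Sybil=2, Nina=3
Event 3 (Heidi +4): Heidi: 0 -> 4. State: Judy=3, Heidi=4, Sybil=2, Nina=3
Event 4 (Sybil +4): Sybil: 2 -> 6. State: Judy=3, Heidi=4, Sybil=6, Nina=3
Event 5 (Judy +3): Judy: 3 -> 6. State: Judy=6, Heidi=4, Sybil=6, Nina=3
Event 6 (Nina -> Sybil, 2): Nina: 3 -> 1, Sybil: 6 -> 8. State: Judy=6, Heidi=4, Sybil=8, Nina=1
Event 7 (Judy -2): Judy: 6 -> 4. State: Judy=4, Heidi=4, Sybil=8, Nina=1
Event 8 (Sybil -> Judy, 3): Sybil: 8 -> 5, Judy: 4 -> 7. State: Judy=7, Heidi=4, Sybil=5, Nina=1

Judy's final count: 7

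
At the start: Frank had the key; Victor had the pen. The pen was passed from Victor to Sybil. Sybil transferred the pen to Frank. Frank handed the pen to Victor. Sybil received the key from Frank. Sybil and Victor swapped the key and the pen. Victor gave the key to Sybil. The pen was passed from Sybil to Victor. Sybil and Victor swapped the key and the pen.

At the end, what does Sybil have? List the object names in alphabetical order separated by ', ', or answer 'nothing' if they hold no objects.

Tracking all object holders:
Start: key:Frank, pen:Victor
Event 1 (give pen: Victor -> Sybil). State: key:Frank, pen:Sybil
Event 2 (give pen: Sybil -> Frank). State: key:Frank, pen:Frank
Event 3 (give pen: Frank -> Victor). State: key:Frank, pen:Victor
Event 4 (give key: Frank -> Sybil). State: key:Sybil, pen:Victor
Event 5 (swap key<->pen: now key:Victor, pen:Sybil). State: key:Victor, pen:Sybil
Event 6 (give key: Victor -> Sybil). State: key:Sybil, pen:Sybil
Event 7 (give pen: Sybil -> Victor). State: key:Sybil, pen:Victor
Event 8 (swap key<->pen: now key:Victor, pen:Sybil). State: key:Victor, pen:Sybil

Final state: key:Victor, pen:Sybil
Sybil holds: pen.

Answer: pen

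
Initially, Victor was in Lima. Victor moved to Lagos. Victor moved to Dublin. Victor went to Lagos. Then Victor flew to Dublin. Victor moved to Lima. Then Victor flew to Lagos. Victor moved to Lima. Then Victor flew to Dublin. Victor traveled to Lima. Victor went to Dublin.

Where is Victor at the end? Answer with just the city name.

Tracking Victor's location:
Start: Victor is in Lima.
After move 1: Lima -> Lagos. Victor is in Lagos.
After move 2: Lagos -> Dublin. Victor is in Dublin.
After move 3: Dublin -> Lagos. Victor is in Lagos.
After move 4: Lagos -> Dublin. Victor is in Dublin.
After move 5: Dublin -> Lima. Victor is in Lima.
After move 6: Lima -> Lagos. Victor is in Lagos.
After move 7: Lagos -> Lima. Victor is in Lima.
After move 8: Lima -> Dublin. Victor is in Dublin.
After move 9: Dublin -> Lima. Victor is in Lima.
After move 10: Lima -> Dublin. Victor is in Dublin.

Answer: Dublin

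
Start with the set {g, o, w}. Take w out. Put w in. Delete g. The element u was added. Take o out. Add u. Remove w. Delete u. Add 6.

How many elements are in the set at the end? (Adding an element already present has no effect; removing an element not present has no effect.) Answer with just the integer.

Answer: 1

Derivation:
Tracking the set through each operation:
Start: {g, o, w}
Event 1 (remove w): removed. Set: {g, o}
Event 2 (add w): added. Set: {g, o, w}
Event 3 (remove g): removed. Set: {o, w}
Event 4 (add u): added. Set: {o, u, w}
Event 5 (remove o): removed. Set: {u, w}
Event 6 (add u): already present, no change. Set: {u, w}
Event 7 (remove w): removed. Set: {u}
Event 8 (remove u): removed. Set: {}
Event 9 (add 6): added. Set: {6}

Final set: {6} (size 1)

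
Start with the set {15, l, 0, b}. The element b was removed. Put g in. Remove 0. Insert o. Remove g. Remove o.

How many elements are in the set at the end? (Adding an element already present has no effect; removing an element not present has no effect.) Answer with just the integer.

Answer: 2

Derivation:
Tracking the set through each operation:
Start: {0, 15, b, l}
Event 1 (remove b): removed. Set: {0, 15, l}
Event 2 (add g): added. Set: {0, 15, g, l}
Event 3 (remove 0): removed. Set: {15, g, l}
Event 4 (add o): added. Set: {15, g, l, o}
Event 5 (remove g): removed. Set: {15, l, o}
Event 6 (remove o): removed. Set: {15, l}

Final set: {15, l} (size 2)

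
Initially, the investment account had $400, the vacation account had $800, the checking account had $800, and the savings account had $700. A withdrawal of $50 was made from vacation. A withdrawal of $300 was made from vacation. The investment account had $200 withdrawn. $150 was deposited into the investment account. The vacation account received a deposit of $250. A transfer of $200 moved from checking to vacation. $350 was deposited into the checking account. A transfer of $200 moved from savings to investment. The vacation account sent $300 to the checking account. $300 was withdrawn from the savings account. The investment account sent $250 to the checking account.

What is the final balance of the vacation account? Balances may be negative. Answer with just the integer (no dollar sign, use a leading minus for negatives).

Answer: 600

Derivation:
Tracking account balances step by step:
Start: investment=400, vacation=800, checking=800, savings=700
Event 1 (withdraw 50 from vacation): vacation: 800 - 50 = 750. Balances: investment=400, vacation=750, checking=800, savings=700
Event 2 (withdraw 300 from vacation): vacation: 750 - 300 = 450. Balances: investment=400, vacation=450, checking=800, savings=700
Event 3 (withdraw 200 from investment): investment: 400 - 200 = 200. Balances: investment=200, vacation=450, checking=800, savings=700
Event 4 (deposit 150 to investment): investment: 200 + 150 = 350. Balances: investment=350, vacation=450, checking=800, savings=700
Event 5 (deposit 250 to vacation): vacation: 450 + 250 = 700. Balances: investment=350, vacation=700, checking=800, savings=700
Event 6 (transfer 200 checking -> vacation): checking: 800 - 200 = 600, vacation: 700 + 200 = 900. Balances: investment=350, vacation=900, checking=600, savings=700
Event 7 (deposit 350 to checking): checking: 600 + 350 = 950. Balances: investment=350, vacation=900, checking=950, savings=700
Event 8 (transfer 200 savings -> investment): savings: 700 - 200 = 500, investment: 350 + 200 = 550. Balances: investment=550, vacation=900, checking=950, savings=500
Event 9 (transfer 300 vacation -> checking): vacation: 900 - 300 = 600, checking: 950 + 300 = 1250. Balances: investment=550, vacation=600, checking=1250, savings=500
Event 10 (withdraw 300 from savings): savings: 500 - 300 = 200. Balances: investment=550, vacation=600, checking=1250, savings=200
Event 11 (transfer 250 investment -> checking): investment: 550 - 250 = 300, checking: 1250 + 250 = 1500. Balances: investment=300, vacation=600, checking=1500, savings=200

Final balance of vacation: 600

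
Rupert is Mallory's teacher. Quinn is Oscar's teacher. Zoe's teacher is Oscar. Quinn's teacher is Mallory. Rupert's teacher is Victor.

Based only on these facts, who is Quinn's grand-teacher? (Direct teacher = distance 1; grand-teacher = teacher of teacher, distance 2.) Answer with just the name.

Reconstructing the teacher chain from the given facts:
  Victor -> Rupert -> Mallory -> Quinn -> Oscar -> Zoe
(each arrow means 'teacher of the next')
Positions in the chain (0 = top):
  position of Victor: 0
  position of Rupert: 1
  position of Mallory: 2
  position of Quinn: 3
  position of Oscar: 4
  position of Zoe: 5

Quinn is at position 3; the grand-teacher is 2 steps up the chain, i.e. position 1: Rupert.

Answer: Rupert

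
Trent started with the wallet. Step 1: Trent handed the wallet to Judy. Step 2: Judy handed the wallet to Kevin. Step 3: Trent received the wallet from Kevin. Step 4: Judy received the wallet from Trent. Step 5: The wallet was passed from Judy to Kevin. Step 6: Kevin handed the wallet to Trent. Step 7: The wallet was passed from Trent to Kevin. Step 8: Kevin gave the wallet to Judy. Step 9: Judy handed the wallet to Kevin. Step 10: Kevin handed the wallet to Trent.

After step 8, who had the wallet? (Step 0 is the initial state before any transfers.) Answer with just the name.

Answer: Judy

Derivation:
Tracking the wallet holder through step 8:
After step 0 (start): Trent
After step 1: Judy
After step 2: Kevin
After step 3: Trent
After step 4: Judy
After step 5: Kevin
After step 6: Trent
After step 7: Kevin
After step 8: Judy

At step 8, the holder is Judy.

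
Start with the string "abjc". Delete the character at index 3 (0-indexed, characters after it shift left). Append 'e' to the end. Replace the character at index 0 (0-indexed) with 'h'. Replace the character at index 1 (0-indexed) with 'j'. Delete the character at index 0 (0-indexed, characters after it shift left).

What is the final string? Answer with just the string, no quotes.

Answer: jje

Derivation:
Applying each edit step by step:
Start: "abjc"
Op 1 (delete idx 3 = 'c'): "abjc" -> "abj"
Op 2 (append 'e'): "abj" -> "abje"
Op 3 (replace idx 0: 'a' -> 'h'): "abje" -> "hbje"
Op 4 (replace idx 1: 'b' -> 'j'): "hbje" -> "hjje"
Op 5 (delete idx 0 = 'h'): "hjje" -> "jje"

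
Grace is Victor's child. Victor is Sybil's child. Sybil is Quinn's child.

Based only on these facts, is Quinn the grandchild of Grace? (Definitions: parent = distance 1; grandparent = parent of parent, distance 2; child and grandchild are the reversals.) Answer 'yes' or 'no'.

Reconstructing the parent chain from the given facts:
  Quinn -> Sybil -> Victor -> Grace
(each arrow means 'parent of the next')
Positions in the chain (0 = top):
  position of Quinn: 0
  position of Sybil: 1
  position of Victor: 2
  position of Grace: 3

Quinn is at position 0, Grace is at position 3; signed distance (j - i) = 3.
'grandchild' requires j - i = -2. Actual distance is 3, so the relation does NOT hold.

Answer: no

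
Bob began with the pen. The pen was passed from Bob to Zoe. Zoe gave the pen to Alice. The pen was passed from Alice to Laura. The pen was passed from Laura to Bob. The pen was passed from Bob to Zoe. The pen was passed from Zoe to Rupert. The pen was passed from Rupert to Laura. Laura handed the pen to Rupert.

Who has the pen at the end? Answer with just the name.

Tracking the pen through each event:
Start: Bob has the pen.
After event 1: Zoe has the pen.
After event 2: Alice has the pen.
After event 3: Laura has the pen.
After event 4: Bob has the pen.
After event 5: Zoe has the pen.
After event 6: Rupert has the pen.
After event 7: Laura has the pen.
After event 8: Rupert has the pen.

Answer: Rupert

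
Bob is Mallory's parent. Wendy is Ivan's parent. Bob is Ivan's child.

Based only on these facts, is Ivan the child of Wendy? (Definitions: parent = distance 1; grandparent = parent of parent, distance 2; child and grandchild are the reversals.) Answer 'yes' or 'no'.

Answer: yes

Derivation:
Reconstructing the parent chain from the given facts:
  Wendy -> Ivan -> Bob -> Mallory
(each arrow means 'parent of the next')
Positions in the chain (0 = top):
  position of Wendy: 0
  position of Ivan: 1
  position of Bob: 2
  position of Mallory: 3

Ivan is at position 1, Wendy is at position 0; signed distance (j - i) = -1.
'child' requires j - i = -1. Actual distance is -1, so the relation HOLDS.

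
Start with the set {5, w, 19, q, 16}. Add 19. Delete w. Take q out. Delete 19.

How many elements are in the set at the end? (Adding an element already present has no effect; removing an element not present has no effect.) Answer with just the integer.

Tracking the set through each operation:
Start: {16, 19, 5, q, w}
Event 1 (add 19): already present, no change. Set: {16, 19, 5, q, w}
Event 2 (remove w): removed. Set: {16, 19, 5, q}
Event 3 (remove q): removed. Set: {16, 19, 5}
Event 4 (remove 19): removed. Set: {16, 5}

Final set: {16, 5} (size 2)

Answer: 2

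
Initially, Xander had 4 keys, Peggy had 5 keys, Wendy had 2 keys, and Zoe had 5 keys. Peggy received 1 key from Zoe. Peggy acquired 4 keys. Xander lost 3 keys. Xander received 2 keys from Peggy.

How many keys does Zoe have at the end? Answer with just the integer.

Answer: 4

Derivation:
Tracking counts step by step:
Start: Xander=4, Peggy=5, Wendy=2, Zoe=5
Event 1 (Zoe -> Peggy, 1): Zoe: 5 -> 4, Peggy: 5 -> 6. State: Xander=4, Peggy=6, Wendy=2, Zoe=4
Event 2 (Peggy +4): Peggy: 6 -> 10. State: Xander=4, Peggy=10, Wendy=2, Zoe=4
Event 3 (Xander -3): Xander: 4 -> 1. State: Xander=1, Peggy=10, Wendy=2, Zoe=4
Event 4 (Peggy -> Xander, 2): Peggy: 10 -> 8, Xander: 1 -> 3. State: Xander=3, Peggy=8, Wendy=2, Zoe=4

Zoe's final count: 4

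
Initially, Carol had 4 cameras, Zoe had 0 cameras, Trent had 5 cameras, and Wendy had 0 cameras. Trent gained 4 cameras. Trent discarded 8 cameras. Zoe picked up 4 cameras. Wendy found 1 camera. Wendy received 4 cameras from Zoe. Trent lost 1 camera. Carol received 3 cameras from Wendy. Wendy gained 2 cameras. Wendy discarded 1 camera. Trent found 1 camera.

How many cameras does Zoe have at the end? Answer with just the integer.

Tracking counts step by step:
Start: Carol=4, Zoe=0, Trent=5, Wendy=0
Event 1 (Trent +4): Trent: 5 -> 9. State: Carol=4, Zoe=0, Trent=9, Wendy=0
Event 2 (Trent -8): Trent: 9 -> 1. State: Carol=4, Zoe=0, Trent=1, Wendy=0
Event 3 (Zoe +4): Zoe: 0 -> 4. State: Carol=4, Zoe=4, Trent=1, Wendy=0
Event 4 (Wendy +1): Wendy: 0 -> 1. State: Carol=4, Zoe=4, Trent=1, Wendy=1
Event 5 (Zoe -> Wendy, 4): Zoe: 4 -> 0, Wendy: 1 -> 5. State: Carol=4, Zoe=0, Trent=1, Wendy=5
Event 6 (Trent -1): Trent: 1 -> 0. State: Carol=4, Zoe=0, Trent=0, Wendy=5
Event 7 (Wendy -> Carol, 3): Wendy: 5 -> 2, Carol: 4 -> 7. State: Carol=7, Zoe=0, Trent=0, Wendy=2
Event 8 (Wendy +2): Wendy: 2 -> 4. State: Carol=7, Zoe=0, Trent=0, Wendy=4
Event 9 (Wendy -1): Wendy: 4 -> 3. State: Carol=7, Zoe=0, Trent=0, Wendy=3
Event 10 (Trent +1): Trent: 0 -> 1. State: Carol=7, Zoe=0, Trent=1, Wendy=3

Zoe's final count: 0

Answer: 0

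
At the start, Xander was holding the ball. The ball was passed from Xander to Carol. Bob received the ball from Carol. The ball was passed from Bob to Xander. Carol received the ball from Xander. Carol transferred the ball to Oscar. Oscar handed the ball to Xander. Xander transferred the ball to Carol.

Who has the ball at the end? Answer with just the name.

Answer: Carol

Derivation:
Tracking the ball through each event:
Start: Xander has the ball.
After event 1: Carol has the ball.
After event 2: Bob has the ball.
After event 3: Xander has the ball.
After event 4: Carol has the ball.
After event 5: Oscar has the ball.
After event 6: Xander has the ball.
After event 7: Carol has the ball.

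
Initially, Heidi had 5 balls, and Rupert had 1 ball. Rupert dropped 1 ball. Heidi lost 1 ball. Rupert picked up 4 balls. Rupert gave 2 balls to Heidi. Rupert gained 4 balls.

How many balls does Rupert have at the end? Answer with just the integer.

Tracking counts step by step:
Start: Heidi=5, Rupert=1
Event 1 (Rupert -1): Rupert: 1 -> 0. State: Heidi=5, Rupert=0
Event 2 (Heidi -1): Heidi: 5 -> 4. State: Heidi=4, Rupert=0
Event 3 (Rupert +4): Rupert: 0 -> 4. State: Heidi=4, Rupert=4
Event 4 (Rupert -> Heidi, 2): Rupert: 4 -> 2, Heidi: 4 -> 6. State: Heidi=6, Rupert=2
Event 5 (Rupert +4): Rupert: 2 -> 6. State: Heidi=6, Rupert=6

Rupert's final count: 6

Answer: 6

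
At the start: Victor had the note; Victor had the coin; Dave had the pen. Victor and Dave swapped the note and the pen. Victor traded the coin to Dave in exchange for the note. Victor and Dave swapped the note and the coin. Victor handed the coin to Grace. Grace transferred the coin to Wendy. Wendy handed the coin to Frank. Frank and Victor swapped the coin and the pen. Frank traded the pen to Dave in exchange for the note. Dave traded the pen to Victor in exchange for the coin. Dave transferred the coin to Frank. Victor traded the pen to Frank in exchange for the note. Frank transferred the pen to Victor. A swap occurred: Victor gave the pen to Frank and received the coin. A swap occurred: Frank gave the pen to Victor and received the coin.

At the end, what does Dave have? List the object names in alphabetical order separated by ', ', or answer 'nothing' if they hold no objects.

Tracking all object holders:
Start: note:Victor, coin:Victor, pen:Dave
Event 1 (swap note<->pen: now note:Dave, pen:Victor). State: note:Dave, coin:Victor, pen:Victor
Event 2 (swap coin<->note: now coin:Dave, note:Victor). State: note:Victor, coin:Dave, pen:Victor
Event 3 (swap note<->coin: now note:Dave, coin:Victor). State: note:Dave, coin:Victor, pen:Victor
Event 4 (give coin: Victor -> Grace). State: note:Dave, coin:Grace, pen:Victor
Event 5 (give coin: Grace -> Wendy). State: note:Dave, coin:Wendy, pen:Victor
Event 6 (give coin: Wendy -> Frank). State: note:Dave, coin:Frank, pen:Victor
Event 7 (swap coin<->pen: now coin:Victor, pen:Frank). State: note:Dave, coin:Victor, pen:Frank
Event 8 (swap pen<->note: now pen:Dave, note:Frank). State: note:Frank, coin:Victor, pen:Dave
Event 9 (swap pen<->coin: now pen:Victor, coin:Dave). State: note:Frank, coin:Dave, pen:Victor
Event 10 (give coin: Dave -> Frank). State: note:Frank, coin:Frank, pen:Victor
Event 11 (swap pen<->note: now pen:Frank, note:Victor). State: note:Victor, coin:Frank, pen:Frank
Event 12 (give pen: Frank -> Victor). State: note:Victor, coin:Frank, pen:Victor
Event 13 (swap pen<->coin: now pen:Frank, coin:Victor). State: note:Victor, coin:Victor, pen:Frank
Event 14 (swap pen<->coin: now pen:Victor, coin:Frank). State: note:Victor, coin:Frank, pen:Victor

Final state: note:Victor, coin:Frank, pen:Victor
Dave holds: (nothing).

Answer: nothing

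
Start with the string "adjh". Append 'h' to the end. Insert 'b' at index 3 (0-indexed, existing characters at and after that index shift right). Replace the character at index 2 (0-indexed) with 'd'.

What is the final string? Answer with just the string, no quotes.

Answer: addbhh

Derivation:
Applying each edit step by step:
Start: "adjh"
Op 1 (append 'h'): "adjh" -> "adjhh"
Op 2 (insert 'b' at idx 3): "adjhh" -> "adjbhh"
Op 3 (replace idx 2: 'j' -> 'd'): "adjbhh" -> "addbhh"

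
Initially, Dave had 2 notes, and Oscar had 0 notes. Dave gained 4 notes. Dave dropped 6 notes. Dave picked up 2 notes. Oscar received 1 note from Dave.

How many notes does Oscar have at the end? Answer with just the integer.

Answer: 1

Derivation:
Tracking counts step by step:
Start: Dave=2, Oscar=0
Event 1 (Dave +4): Dave: 2 -> 6. State: Dave=6, Oscar=0
Event 2 (Dave -6): Dave: 6 -> 0. State: Dave=0, Oscar=0
Event 3 (Dave +2): Dave: 0 -> 2. State: Dave=2, Oscar=0
Event 4 (Dave -> Oscar, 1): Dave: 2 -> 1, Oscar: 0 -> 1. State: Dave=1, Oscar=1

Oscar's final count: 1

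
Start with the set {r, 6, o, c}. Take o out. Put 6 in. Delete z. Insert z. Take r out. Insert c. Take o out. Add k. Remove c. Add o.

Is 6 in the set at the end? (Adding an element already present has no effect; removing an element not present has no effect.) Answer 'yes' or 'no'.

Tracking the set through each operation:
Start: {6, c, o, r}
Event 1 (remove o): removed. Set: {6, c, r}
Event 2 (add 6): already present, no change. Set: {6, c, r}
Event 3 (remove z): not present, no change. Set: {6, c, r}
Event 4 (add z): added. Set: {6, c, r, z}
Event 5 (remove r): removed. Set: {6, c, z}
Event 6 (add c): already present, no change. Set: {6, c, z}
Event 7 (remove o): not present, no change. Set: {6, c, z}
Event 8 (add k): added. Set: {6, c, k, z}
Event 9 (remove c): removed. Set: {6, k, z}
Event 10 (add o): added. Set: {6, k, o, z}

Final set: {6, k, o, z} (size 4)
6 is in the final set.

Answer: yes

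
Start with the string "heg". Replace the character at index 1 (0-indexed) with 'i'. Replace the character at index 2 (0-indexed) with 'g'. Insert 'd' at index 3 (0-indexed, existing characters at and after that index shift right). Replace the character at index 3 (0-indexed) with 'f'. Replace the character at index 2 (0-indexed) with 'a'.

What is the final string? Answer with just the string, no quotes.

Answer: hiaf

Derivation:
Applying each edit step by step:
Start: "heg"
Op 1 (replace idx 1: 'e' -> 'i'): "heg" -> "hig"
Op 2 (replace idx 2: 'g' -> 'g'): "hig" -> "hig"
Op 3 (insert 'd' at idx 3): "hig" -> "higd"
Op 4 (replace idx 3: 'd' -> 'f'): "higd" -> "higf"
Op 5 (replace idx 2: 'g' -> 'a'): "higf" -> "hiaf"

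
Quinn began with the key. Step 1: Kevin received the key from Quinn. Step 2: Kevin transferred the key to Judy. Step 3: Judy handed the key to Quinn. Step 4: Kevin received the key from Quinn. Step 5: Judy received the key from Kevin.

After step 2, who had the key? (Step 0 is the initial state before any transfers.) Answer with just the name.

Tracking the key holder through step 2:
After step 0 (start): Quinn
After step 1: Kevin
After step 2: Judy

At step 2, the holder is Judy.

Answer: Judy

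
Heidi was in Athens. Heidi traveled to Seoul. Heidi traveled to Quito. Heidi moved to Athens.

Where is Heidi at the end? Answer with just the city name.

Tracking Heidi's location:
Start: Heidi is in Athens.
After move 1: Athens -> Seoul. Heidi is in Seoul.
After move 2: Seoul -> Quito. Heidi is in Quito.
After move 3: Quito -> Athens. Heidi is in Athens.

Answer: Athens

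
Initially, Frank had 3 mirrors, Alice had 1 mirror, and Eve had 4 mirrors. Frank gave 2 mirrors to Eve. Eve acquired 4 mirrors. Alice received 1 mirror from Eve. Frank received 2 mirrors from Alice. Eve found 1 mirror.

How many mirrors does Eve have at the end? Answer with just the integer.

Tracking counts step by step:
Start: Frank=3, Alice=1, Eve=4
Event 1 (Frank -> Eve, 2): Frank: 3 -> 1, Eve: 4 -> 6. State: Frank=1, Alice=1, Eve=6
Event 2 (Eve +4): Eve: 6 -> 10. State: Frank=1, Alice=1, Eve=10
Event 3 (Eve -> Alice, 1): Eve: 10 -> 9, Alice: 1 -> 2. State: Frank=1, Alice=2, Eve=9
Event 4 (Alice -> Frank, 2): Alice: 2 -> 0, Frank: 1 -> 3. State: Frank=3, Alice=0, Eve=9
Event 5 (Eve +1): Eve: 9 -> 10. State: Frank=3, Alice=0, Eve=10

Eve's final count: 10

Answer: 10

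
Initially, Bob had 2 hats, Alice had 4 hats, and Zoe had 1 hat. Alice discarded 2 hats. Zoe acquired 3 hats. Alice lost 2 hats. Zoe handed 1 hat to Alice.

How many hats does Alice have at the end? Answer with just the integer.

Answer: 1

Derivation:
Tracking counts step by step:
Start: Bob=2, Alice=4, Zoe=1
Event 1 (Alice -2): Alice: 4 -> 2. State: Bob=2, Alice=2, Zoe=1
Event 2 (Zoe +3): Zoe: 1 -> 4. State: Bob=2, Alice=2, Zoe=4
Event 3 (Alice -2): Alice: 2 -> 0. State: Bob=2, Alice=0, Zoe=4
Event 4 (Zoe -> Alice, 1): Zoe: 4 -> 3, Alice: 0 -> 1. State: Bob=2, Alice=1, Zoe=3

Alice's final count: 1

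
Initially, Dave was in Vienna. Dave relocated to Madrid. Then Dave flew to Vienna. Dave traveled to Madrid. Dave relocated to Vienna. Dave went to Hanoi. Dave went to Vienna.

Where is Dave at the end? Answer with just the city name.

Tracking Dave's location:
Start: Dave is in Vienna.
After move 1: Vienna -> Madrid. Dave is in Madrid.
After move 2: Madrid -> Vienna. Dave is in Vienna.
After move 3: Vienna -> Madrid. Dave is in Madrid.
After move 4: Madrid -> Vienna. Dave is in Vienna.
After move 5: Vienna -> Hanoi. Dave is in Hanoi.
After move 6: Hanoi -> Vienna. Dave is in Vienna.

Answer: Vienna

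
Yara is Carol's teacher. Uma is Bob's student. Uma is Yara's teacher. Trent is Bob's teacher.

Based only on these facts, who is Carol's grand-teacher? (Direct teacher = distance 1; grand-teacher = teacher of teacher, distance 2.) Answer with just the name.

Reconstructing the teacher chain from the given facts:
  Trent -> Bob -> Uma -> Yara -> Carol
(each arrow means 'teacher of the next')
Positions in the chain (0 = top):
  position of Trent: 0
  position of Bob: 1
  position of Uma: 2
  position of Yara: 3
  position of Carol: 4

Carol is at position 4; the grand-teacher is 2 steps up the chain, i.e. position 2: Uma.

Answer: Uma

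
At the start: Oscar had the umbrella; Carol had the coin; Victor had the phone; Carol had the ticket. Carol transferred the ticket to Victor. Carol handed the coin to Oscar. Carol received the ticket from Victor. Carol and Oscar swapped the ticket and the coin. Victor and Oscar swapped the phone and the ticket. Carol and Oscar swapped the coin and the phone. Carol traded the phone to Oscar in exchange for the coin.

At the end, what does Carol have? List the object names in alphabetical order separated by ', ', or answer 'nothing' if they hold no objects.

Answer: coin

Derivation:
Tracking all object holders:
Start: umbrella:Oscar, coin:Carol, phone:Victor, ticket:Carol
Event 1 (give ticket: Carol -> Victor). State: umbrella:Oscar, coin:Carol, phone:Victor, ticket:Victor
Event 2 (give coin: Carol -> Oscar). State: umbrella:Oscar, coin:Oscar, phone:Victor, ticket:Victor
Event 3 (give ticket: Victor -> Carol). State: umbrella:Oscar, coin:Oscar, phone:Victor, ticket:Carol
Event 4 (swap ticket<->coin: now ticket:Oscar, coin:Carol). State: umbrella:Oscar, coin:Carol, phone:Victor, ticket:Oscar
Event 5 (swap phone<->ticket: now phone:Oscar, ticket:Victor). State: umbrella:Oscar, coin:Carol, phone:Oscar, ticket:Victor
Event 6 (swap coin<->phone: now coin:Oscar, phone:Carol). State: umbrella:Oscar, coin:Oscar, phone:Carol, ticket:Victor
Event 7 (swap phone<->coin: now phone:Oscar, coin:Carol). State: umbrella:Oscar, coin:Carol, phone:Oscar, ticket:Victor

Final state: umbrella:Oscar, coin:Carol, phone:Oscar, ticket:Victor
Carol holds: coin.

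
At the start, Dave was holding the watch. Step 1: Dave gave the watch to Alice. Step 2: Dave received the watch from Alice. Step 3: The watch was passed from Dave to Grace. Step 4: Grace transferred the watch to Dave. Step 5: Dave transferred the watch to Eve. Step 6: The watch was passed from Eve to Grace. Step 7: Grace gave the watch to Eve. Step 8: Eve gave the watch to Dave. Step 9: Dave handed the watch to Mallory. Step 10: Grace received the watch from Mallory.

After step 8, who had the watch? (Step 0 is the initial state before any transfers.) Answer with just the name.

Answer: Dave

Derivation:
Tracking the watch holder through step 8:
After step 0 (start): Dave
After step 1: Alice
After step 2: Dave
After step 3: Grace
After step 4: Dave
After step 5: Eve
After step 6: Grace
After step 7: Eve
After step 8: Dave

At step 8, the holder is Dave.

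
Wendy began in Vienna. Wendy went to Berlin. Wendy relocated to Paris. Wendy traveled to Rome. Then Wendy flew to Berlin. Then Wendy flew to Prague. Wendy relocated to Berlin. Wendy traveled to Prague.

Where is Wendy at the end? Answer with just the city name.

Tracking Wendy's location:
Start: Wendy is in Vienna.
After move 1: Vienna -> Berlin. Wendy is in Berlin.
After move 2: Berlin -> Paris. Wendy is in Paris.
After move 3: Paris -> Rome. Wendy is in Rome.
After move 4: Rome -> Berlin. Wendy is in Berlin.
After move 5: Berlin -> Prague. Wendy is in Prague.
After move 6: Prague -> Berlin. Wendy is in Berlin.
After move 7: Berlin -> Prague. Wendy is in Prague.

Answer: Prague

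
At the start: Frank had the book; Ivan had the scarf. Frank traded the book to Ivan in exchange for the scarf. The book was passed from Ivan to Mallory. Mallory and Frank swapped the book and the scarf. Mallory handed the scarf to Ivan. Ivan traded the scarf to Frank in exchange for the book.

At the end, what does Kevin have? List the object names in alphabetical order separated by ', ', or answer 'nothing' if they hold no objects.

Answer: nothing

Derivation:
Tracking all object holders:
Start: book:Frank, scarf:Ivan
Event 1 (swap book<->scarf: now book:Ivan, scarf:Frank). State: book:Ivan, scarf:Frank
Event 2 (give book: Ivan -> Mallory). State: book:Mallory, scarf:Frank
Event 3 (swap book<->scarf: now book:Frank, scarf:Mallory). State: book:Frank, scarf:Mallory
Event 4 (give scarf: Mallory -> Ivan). State: book:Frank, scarf:Ivan
Event 5 (swap scarf<->book: now scarf:Frank, book:Ivan). State: book:Ivan, scarf:Frank

Final state: book:Ivan, scarf:Frank
Kevin holds: (nothing).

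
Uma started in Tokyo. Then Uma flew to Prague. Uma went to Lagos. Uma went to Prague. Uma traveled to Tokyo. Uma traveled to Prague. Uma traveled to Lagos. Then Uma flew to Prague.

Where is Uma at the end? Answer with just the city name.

Tracking Uma's location:
Start: Uma is in Tokyo.
After move 1: Tokyo -> Prague. Uma is in Prague.
After move 2: Prague -> Lagos. Uma is in Lagos.
After move 3: Lagos -> Prague. Uma is in Prague.
After move 4: Prague -> Tokyo. Uma is in Tokyo.
After move 5: Tokyo -> Prague. Uma is in Prague.
After move 6: Prague -> Lagos. Uma is in Lagos.
After move 7: Lagos -> Prague. Uma is in Prague.

Answer: Prague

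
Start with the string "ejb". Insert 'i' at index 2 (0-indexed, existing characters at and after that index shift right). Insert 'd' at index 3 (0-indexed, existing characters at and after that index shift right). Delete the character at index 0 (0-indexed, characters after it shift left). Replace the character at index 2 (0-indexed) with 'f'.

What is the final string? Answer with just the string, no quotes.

Answer: jifb

Derivation:
Applying each edit step by step:
Start: "ejb"
Op 1 (insert 'i' at idx 2): "ejb" -> "ejib"
Op 2 (insert 'd' at idx 3): "ejib" -> "ejidb"
Op 3 (delete idx 0 = 'e'): "ejidb" -> "jidb"
Op 4 (replace idx 2: 'd' -> 'f'): "jidb" -> "jifb"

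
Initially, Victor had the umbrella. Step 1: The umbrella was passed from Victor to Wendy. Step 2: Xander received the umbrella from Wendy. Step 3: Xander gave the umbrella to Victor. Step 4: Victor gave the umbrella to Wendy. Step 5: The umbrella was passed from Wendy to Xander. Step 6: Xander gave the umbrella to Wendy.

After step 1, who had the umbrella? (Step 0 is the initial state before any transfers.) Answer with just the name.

Tracking the umbrella holder through step 1:
After step 0 (start): Victor
After step 1: Wendy

At step 1, the holder is Wendy.

Answer: Wendy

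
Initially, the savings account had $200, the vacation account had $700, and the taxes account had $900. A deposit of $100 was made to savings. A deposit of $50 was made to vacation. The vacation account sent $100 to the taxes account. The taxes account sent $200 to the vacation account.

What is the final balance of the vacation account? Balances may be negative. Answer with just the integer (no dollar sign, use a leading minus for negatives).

Answer: 850

Derivation:
Tracking account balances step by step:
Start: savings=200, vacation=700, taxes=900
Event 1 (deposit 100 to savings): savings: 200 + 100 = 300. Balances: savings=300, vacation=700, taxes=900
Event 2 (deposit 50 to vacation): vacation: 700 + 50 = 750. Balances: savings=300, vacation=750, taxes=900
Event 3 (transfer 100 vacation -> taxes): vacation: 750 - 100 = 650, taxes: 900 + 100 = 1000. Balances: savings=300, vacation=650, taxes=1000
Event 4 (transfer 200 taxes -> vacation): taxes: 1000 - 200 = 800, vacation: 650 + 200 = 850. Balances: savings=300, vacation=850, taxes=800

Final balance of vacation: 850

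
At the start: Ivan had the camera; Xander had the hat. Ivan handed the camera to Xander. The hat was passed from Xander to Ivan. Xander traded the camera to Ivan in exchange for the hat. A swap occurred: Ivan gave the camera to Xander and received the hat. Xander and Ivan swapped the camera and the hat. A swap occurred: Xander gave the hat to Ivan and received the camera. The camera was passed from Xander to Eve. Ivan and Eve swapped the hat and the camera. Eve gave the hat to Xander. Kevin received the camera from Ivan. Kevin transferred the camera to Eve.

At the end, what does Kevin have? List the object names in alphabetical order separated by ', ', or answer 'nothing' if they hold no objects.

Tracking all object holders:
Start: camera:Ivan, hat:Xander
Event 1 (give camera: Ivan -> Xander). State: camera:Xander, hat:Xander
Event 2 (give hat: Xander -> Ivan). State: camera:Xander, hat:Ivan
Event 3 (swap camera<->hat: now camera:Ivan, hat:Xander). State: camera:Ivan, hat:Xander
Event 4 (swap camera<->hat: now camera:Xander, hat:Ivan). State: camera:Xander, hat:Ivan
Event 5 (swap camera<->hat: now camera:Ivan, hat:Xander). State: camera:Ivan, hat:Xander
Event 6 (swap hat<->camera: now hat:Ivan, camera:Xander). State: camera:Xander, hat:Ivan
Event 7 (give camera: Xander -> Eve). State: camera:Eve, hat:Ivan
Event 8 (swap hat<->camera: now hat:Eve, camera:Ivan). State: camera:Ivan, hat:Eve
Event 9 (give hat: Eve -> Xander). State: camera:Ivan, hat:Xander
Event 10 (give camera: Ivan -> Kevin). State: camera:Kevin, hat:Xander
Event 11 (give camera: Kevin -> Eve). State: camera:Eve, hat:Xander

Final state: camera:Eve, hat:Xander
Kevin holds: (nothing).

Answer: nothing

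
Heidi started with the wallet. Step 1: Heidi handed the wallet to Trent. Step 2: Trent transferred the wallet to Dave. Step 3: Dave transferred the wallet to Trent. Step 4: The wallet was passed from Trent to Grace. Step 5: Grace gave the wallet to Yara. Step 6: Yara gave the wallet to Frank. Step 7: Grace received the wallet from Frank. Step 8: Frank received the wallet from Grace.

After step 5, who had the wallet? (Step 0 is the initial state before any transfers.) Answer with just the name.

Tracking the wallet holder through step 5:
After step 0 (start): Heidi
After step 1: Trent
After step 2: Dave
After step 3: Trent
After step 4: Grace
After step 5: Yara

At step 5, the holder is Yara.

Answer: Yara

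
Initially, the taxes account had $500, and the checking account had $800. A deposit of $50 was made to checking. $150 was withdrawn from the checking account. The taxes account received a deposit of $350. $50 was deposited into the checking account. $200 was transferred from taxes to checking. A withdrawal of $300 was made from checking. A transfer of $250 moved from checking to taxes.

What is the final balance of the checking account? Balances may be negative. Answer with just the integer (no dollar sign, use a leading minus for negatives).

Tracking account balances step by step:
Start: taxes=500, checking=800
Event 1 (deposit 50 to checking): checking: 800 + 50 = 850. Balances: taxes=500, checking=850
Event 2 (withdraw 150 from checking): checking: 850 - 150 = 700. Balances: taxes=500, checking=700
Event 3 (deposit 350 to taxes): taxes: 500 + 350 = 850. Balances: taxes=850, checking=700
Event 4 (deposit 50 to checking): checking: 700 + 50 = 750. Balances: taxes=850, checking=750
Event 5 (transfer 200 taxes -> checking): taxes: 850 - 200 = 650, checking: 750 + 200 = 950. Balances: taxes=650, checking=950
Event 6 (withdraw 300 from checking): checking: 950 - 300 = 650. Balances: taxes=650, checking=650
Event 7 (transfer 250 checking -> taxes): checking: 650 - 250 = 400, taxes: 650 + 250 = 900. Balances: taxes=900, checking=400

Final balance of checking: 400

Answer: 400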